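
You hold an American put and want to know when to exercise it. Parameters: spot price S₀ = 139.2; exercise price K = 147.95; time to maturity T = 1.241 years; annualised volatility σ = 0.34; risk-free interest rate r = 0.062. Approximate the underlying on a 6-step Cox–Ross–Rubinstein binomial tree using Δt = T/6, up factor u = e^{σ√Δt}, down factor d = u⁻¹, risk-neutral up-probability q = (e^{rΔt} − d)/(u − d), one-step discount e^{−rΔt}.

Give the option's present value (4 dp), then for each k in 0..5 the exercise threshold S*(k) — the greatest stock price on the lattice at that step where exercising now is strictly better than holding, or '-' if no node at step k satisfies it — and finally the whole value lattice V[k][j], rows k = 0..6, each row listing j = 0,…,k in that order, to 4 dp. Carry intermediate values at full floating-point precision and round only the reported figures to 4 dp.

params: Δt=0.20683 u=1.16722 d=0.85673 q=0.50299 e^(-rΔt)=0.98726
t_6 payoffs: 92.9055 72.9567 45.7783 8.7500 0.0000 0.0000 0.0000
t_5: node(5,0) S=64.2492 payoff=83.7008 vs cont=81.8156 → 83.7008 [stop]  node(5,1) S=87.5339 payoff=60.4161 vs cont=58.5309 → 60.4161 [stop]  node(5,2) S=119.2573 payoff=28.6927 vs cont=26.8075 → 28.6927 [stop]  node(5,3) S=162.4776 payoff=0.0000 vs cont=4.2935 → 4.2935 [wait]  node(5,4) S=221.3614 payoff=0.0000 vs cont=0.0000 → 0.0000 [wait]  node(5,5) S=301.5855 payoff=0.0000 vs cont=0.0000 → 0.0000 [wait]  ⇒ S*(5)=119.2573
t_4: node(4,0) S=74.9933 payoff=72.9567 vs cont=71.0716 → 72.9567 [stop]  node(4,1) S=102.1717 payoff=45.7783 vs cont=43.8931 → 45.7783 [stop]  node(4,2) S=139.2000 payoff=8.7500 vs cont=16.2110 → 16.2110 [wait]  node(4,3) S=189.6478 payoff=0.0000 vs cont=2.1067 → 2.1067 [wait]  node(4,4) S=258.3784 payoff=0.0000 vs cont=0.0000 → 0.0000 [wait]  ⇒ S*(4)=102.1717
t_3: node(3,0) S=87.5339 payoff=60.4161 vs cont=58.5309 → 60.4161 [stop]  node(3,1) S=119.2573 payoff=28.6927 vs cont=30.5125 → 30.5125 [wait]  node(3,2) S=162.4776 payoff=0.0000 vs cont=9.0005 → 9.0005 [wait]  node(3,3) S=221.3614 payoff=0.0000 vs cont=1.0337 → 1.0337 [wait]  ⇒ S*(3)=87.5339
t_2: node(2,0) S=102.1717 payoff=45.7783 vs cont=44.7968 → 45.7783 [stop]  node(2,1) S=139.2000 payoff=8.7500 vs cont=19.4414 → 19.4414 [wait]  node(2,2) S=189.6478 payoff=0.0000 vs cont=4.9297 → 4.9297 [wait]  ⇒ S*(2)=102.1717
t_1: node(1,0) S=119.2573 payoff=28.6927 vs cont=32.1166 → 32.1166 [wait]  node(1,1) S=162.4776 payoff=0.0000 vs cont=11.9875 → 11.9875 [wait]  ⇒ S*(1)=-
t_0: node(0,0) S=139.2000 payoff=8.7500 vs cont=21.7117 → 21.7117 [wait]  ⇒ S*(0)=-

price = 21.7117
boundary = - - 102.1717 87.5339 102.1717 119.2573
tree:
21.7117
32.1166 11.9875
45.7783 19.4414 4.9297
60.4161 30.5125 9.0005 1.0337
72.9567 45.7783 16.2110 2.1067 0.0000
83.7008 60.4161 28.6927 4.2935 0.0000 0.0000
92.9055 72.9567 45.7783 8.7500 0.0000 0.0000 0.0000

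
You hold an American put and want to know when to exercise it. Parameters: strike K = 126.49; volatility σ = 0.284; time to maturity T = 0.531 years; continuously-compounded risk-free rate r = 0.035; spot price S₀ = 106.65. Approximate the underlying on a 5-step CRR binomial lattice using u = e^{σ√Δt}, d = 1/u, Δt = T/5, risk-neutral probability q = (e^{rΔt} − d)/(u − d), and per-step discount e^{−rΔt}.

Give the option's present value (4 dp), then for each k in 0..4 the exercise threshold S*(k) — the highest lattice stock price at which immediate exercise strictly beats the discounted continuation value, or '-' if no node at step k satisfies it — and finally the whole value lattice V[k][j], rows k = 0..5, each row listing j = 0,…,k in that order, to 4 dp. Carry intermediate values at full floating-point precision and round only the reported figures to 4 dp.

params: Δt=0.10620 u=1.09697 d=0.91160 q=0.49697 e^(-rΔt)=0.99629
t_5 payoffs: 59.3488 45.6962 29.2676 9.4983 0.0000 0.0000
t_4: node(4,0) S=73.6518 payoff=52.8382 vs cont=52.3689 → 52.8382 [stop]  node(4,1) S=88.6283 payoff=37.8617 vs cont=37.3925 → 37.8617 [stop]  node(4,2) S=106.6500 payoff=19.8400 vs cont=19.3707 → 19.8400 [stop]  node(4,3) S=128.3363 payoff=0.0000 vs cont=4.7602 → 4.7602 [wait]  node(4,4) S=154.4323 payoff=0.0000 vs cont=0.0000 → 0.0000 [wait]  ⇒ S*(4)=106.6500
t_3: node(3,0) S=80.7938 payoff=45.6962 vs cont=45.2269 → 45.6962 [stop]  node(3,1) S=97.2224 payoff=29.2676 vs cont=28.7983 → 29.2676 [stop]  node(3,2) S=116.9917 payoff=9.4983 vs cont=12.3000 → 12.3000 [wait]  node(3,3) S=140.7809 payoff=0.0000 vs cont=2.3856 → 2.3856 [wait]  ⇒ S*(3)=97.2224
t_2: node(2,0) S=88.6283 payoff=37.8617 vs cont=37.3925 → 37.8617 [stop]  node(2,1) S=106.6500 payoff=19.8400 vs cont=20.7579 → 20.7579 [wait]  node(2,2) S=128.3363 payoff=0.0000 vs cont=7.3455 → 7.3455 [wait]  ⇒ S*(2)=88.6283
t_1: node(1,0) S=97.2224 payoff=29.2676 vs cont=29.2528 → 29.2676 [stop]  node(1,1) S=116.9917 payoff=9.4983 vs cont=14.0401 → 14.0401 [wait]  ⇒ S*(1)=97.2224
t_0: node(0,0) S=106.6500 payoff=19.8400 vs cont=21.6195 → 21.6195 [wait]  ⇒ S*(0)=-

price = 21.6195
boundary = - 97.2224 88.6283 97.2224 106.6500
tree:
21.6195
29.2676 14.0401
37.8617 20.7579 7.3455
45.6962 29.2676 12.3000 2.3856
52.8382 37.8617 19.8400 4.7602 0.0000
59.3488 45.6962 29.2676 9.4983 0.0000 0.0000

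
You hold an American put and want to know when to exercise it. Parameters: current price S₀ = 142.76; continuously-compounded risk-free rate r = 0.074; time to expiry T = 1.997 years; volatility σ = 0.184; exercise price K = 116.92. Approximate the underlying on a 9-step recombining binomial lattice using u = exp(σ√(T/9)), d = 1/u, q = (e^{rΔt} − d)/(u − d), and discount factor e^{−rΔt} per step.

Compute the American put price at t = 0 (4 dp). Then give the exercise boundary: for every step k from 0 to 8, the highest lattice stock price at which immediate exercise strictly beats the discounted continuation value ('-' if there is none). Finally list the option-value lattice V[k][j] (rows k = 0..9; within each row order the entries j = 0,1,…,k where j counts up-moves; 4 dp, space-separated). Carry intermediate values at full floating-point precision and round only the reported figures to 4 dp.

Δt=0.22189, u=1.09054, d=0.91698, q=0.57373, disc=e^(-rΔt)=0.98371
k=9 terminal: V=max(K-S,0) → 51.4819 39.0959 24.3655 6.8469 0.0000 0.0000 0.0000 0.0000 0.0000 0.0000
k=8: j=0 S=71.3629 intr=45.5571 cont=43.6530 V=45.5571[EX]; j=1 S=84.8703 intr=32.0497 cont=30.1455 V=32.0497[EX]; j=2 S=100.9345 intr=15.9855 cont=14.0814 V=15.9855[EX]; j=3 S=120.0392 intr=0.0000 cont=2.8711 V=2.8711[hold]; j=4 S=142.7600 intr=0.0000 cont=0.0000 V=0.0000[hold]; j=5 S=169.7814 intr=0.0000 cont=0.0000 V=0.0000[hold]; j=6 S=201.9173 intr=0.0000 cont=0.0000 V=0.0000[hold]; j=7 S=240.1359 intr=0.0000 cont=0.0000 V=0.0000[hold]; j=8 S=285.5884 intr=0.0000 cont=0.0000 V=0.0000[hold]  S*(8)=100.9345
k=7: j=0 S=77.8241 intr=39.0959 cont=37.1918 V=39.0959[EX]; j=1 S=92.5545 intr=24.3655 cont=22.4613 V=24.3655[EX]; j=2 S=110.0731 intr=6.8469 cont=8.3236 V=8.3236[hold]; j=3 S=130.9076 intr=0.0000 cont=1.2039 V=1.2039[hold]; j=4 S=155.6855 intr=0.0000 cont=0.0000 V=0.0000[hold]; j=5 S=185.1535 intr=0.0000 cont=0.0000 V=0.0000[hold]; j=6 S=220.1990 intr=0.0000 cont=0.0000 V=0.0000[hold]; j=7 S=261.8779 intr=0.0000 cont=0.0000 V=0.0000[hold]  S*(7)=92.5545
k=6: j=0 S=84.8703 intr=32.0497 cont=30.1455 V=32.0497[EX]; j=1 S=100.9345 intr=15.9855 cont=14.9148 V=15.9855[EX]; j=2 S=120.0392 intr=0.0000 cont=4.1698 V=4.1698[hold]; j=3 S=142.7600 intr=0.0000 cont=0.5048 V=0.5048[hold]; j=4 S=169.7814 intr=0.0000 cont=0.0000 V=0.0000[hold]; j=5 S=201.9173 intr=0.0000 cont=0.0000 V=0.0000[hold]; j=6 S=240.1359 intr=0.0000 cont=0.0000 V=0.0000[hold]  S*(6)=100.9345
k=5: j=0 S=92.5545 intr=24.3655 cont=22.4613 V=24.3655[EX]; j=1 S=110.0731 intr=6.8469 cont=9.0566 V=9.0566[hold]; j=2 S=130.9076 intr=0.0000 cont=2.0334 V=2.0334[hold]; j=3 S=155.6855 intr=0.0000 cont=0.2117 V=0.2117[hold]; j=4 S=185.1535 intr=0.0000 cont=0.0000 V=0.0000[hold]; j=5 S=220.1990 intr=0.0000 cont=0.0000 V=0.0000[hold]  S*(5)=92.5545
k=4: j=0 S=100.9345 intr=15.9855 cont=15.3285 V=15.9855[EX]; j=1 S=120.0392 intr=0.0000 cont=4.9453 V=4.9453[hold]; j=2 S=142.7600 intr=0.0000 cont=0.9722 V=0.9722[hold]; j=3 S=169.7814 intr=0.0000 cont=0.0888 V=0.0888[hold]; j=4 S=201.9173 intr=0.0000 cont=0.0000 V=0.0000[hold]  S*(4)=100.9345
k=3: j=0 S=110.0731 intr=6.8469 cont=9.4942 V=9.4942[hold]; j=1 S=130.9076 intr=0.0000 cont=2.6224 V=2.6224[hold]; j=2 S=155.6855 intr=0.0000 cont=0.4578 V=0.4578[hold]; j=3 S=185.1535 intr=0.0000 cont=0.0372 V=0.0372[hold]  S*(3)=-
k=2: j=0 S=120.0392 intr=0.0000 cont=5.4612 V=5.4612[hold]; j=1 S=142.7600 intr=0.0000 cont=1.3580 V=1.3580[hold]; j=2 S=169.7814 intr=0.0000 cont=0.2130 V=0.2130[hold]  S*(2)=-
k=1: j=0 S=130.9076 intr=0.0000 cont=3.0565 V=3.0565[hold]; j=1 S=155.6855 intr=0.0000 cont=0.6896 V=0.6896[hold]  S*(1)=-
k=0: j=0 S=142.7600 intr=0.0000 cont=1.6709 V=1.6709[hold]  S*(0)=-

price = 1.6709
boundary = - - - - 100.9345 92.5545 100.9345 92.5545 100.9345
tree:
1.6709
3.0565 0.6896
5.4612 1.3580 0.2130
9.4942 2.6224 0.4578 0.0372
15.9855 4.9453 0.9722 0.0888 0.0000
24.3655 9.0566 2.0334 0.2117 0.0000 0.0000
32.0497 15.9855 4.1698 0.5048 0.0000 0.0000 0.0000
39.0959 24.3655 8.3236 1.2039 0.0000 0.0000 0.0000 0.0000
45.5571 32.0497 15.9855 2.8711 0.0000 0.0000 0.0000 0.0000 0.0000
51.4819 39.0959 24.3655 6.8469 0.0000 0.0000 0.0000 0.0000 0.0000 0.0000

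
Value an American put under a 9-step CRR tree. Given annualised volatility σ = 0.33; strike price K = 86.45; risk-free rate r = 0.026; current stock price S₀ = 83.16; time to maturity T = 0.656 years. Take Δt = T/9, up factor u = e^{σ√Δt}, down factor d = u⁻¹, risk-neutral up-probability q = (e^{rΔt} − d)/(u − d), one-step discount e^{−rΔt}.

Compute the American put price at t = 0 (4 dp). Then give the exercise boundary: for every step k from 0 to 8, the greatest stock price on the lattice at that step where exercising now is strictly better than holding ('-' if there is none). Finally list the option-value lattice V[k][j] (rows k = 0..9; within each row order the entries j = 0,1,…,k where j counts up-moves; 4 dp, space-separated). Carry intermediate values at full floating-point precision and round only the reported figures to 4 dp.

price = 10.1793
boundary = - - - - 58.2296 63.6556 58.2296 63.6556 69.5872
tree:
10.1793
13.7668 6.4606
18.0746 9.3074 3.5033
22.9743 13.0118 5.4628 1.4640
28.2204 17.5677 8.2895 2.5228 0.3604
33.1839 22.7944 12.1603 4.2666 0.7058 0.0000
37.7243 28.2204 17.0969 7.0358 1.3821 0.0000 0.0000
41.8776 33.1839 22.7944 11.1946 2.7064 0.0000 0.0000 0.0000
45.6770 37.7243 28.2204 16.8628 5.2999 0.0000 0.0000 0.0000 0.0000
49.1525 41.8776 33.1839 22.7944 10.3785 0.0000 0.0000 0.0000 0.0000 0.0000

params: Δt=0.07289 u=1.09318 d=0.91476 q=0.48837 e^(-rΔt)=0.99811
t_9 payoffs: 49.1525 41.8776 33.1839 22.7944 10.3785 0.0000 0.0000 0.0000 0.0000 0.0000
t_8: node(8,0) S=40.7730 payoff=45.6770 vs cont=45.5133 → 45.6770 [stop]  node(8,1) S=48.7257 payoff=37.7243 vs cont=37.5606 → 37.7243 [stop]  node(8,2) S=58.2296 payoff=28.2204 vs cont=28.0567 → 28.2204 [stop]  node(8,3) S=69.5872 payoff=16.8628 vs cont=16.6992 → 16.8628 [stop]  node(8,4) S=83.1600 payoff=3.2900 vs cont=5.2999 → 5.2999 [wait]  node(8,5) S=99.3802 payoff=0.0000 vs cont=0.0000 → 0.0000 [wait]  node(8,6) S=118.7641 payoff=0.0000 vs cont=0.0000 → 0.0000 [wait]  node(8,7) S=141.9288 payoff=0.0000 vs cont=0.0000 → 0.0000 [wait]  node(8,8) S=169.6118 payoff=0.0000 vs cont=0.0000 → 0.0000 [wait]  ⇒ S*(8)=69.5872
t_7: node(7,0) S=44.5724 payoff=41.8776 vs cont=41.7140 → 41.8776 [stop]  node(7,1) S=53.2661 payoff=33.1839 vs cont=33.0202 → 33.1839 [stop]  node(7,2) S=63.6556 payoff=22.7944 vs cont=22.6308 → 22.7944 [stop]  node(7,3) S=76.0715 payoff=10.3785 vs cont=11.1946 → 11.1946 [wait]  node(7,4) S=90.9091 payoff=0.0000 vs cont=2.7064 → 2.7064 [wait]  node(7,5) S=108.6407 payoff=0.0000 vs cont=0.0000 → 0.0000 [wait]  node(7,6) S=129.8309 payoff=0.0000 vs cont=0.0000 → 0.0000 [wait]  node(7,7) S=155.1541 payoff=0.0000 vs cont=0.0000 → 0.0000 [wait]  ⇒ S*(7)=63.6556
t_6: node(6,0) S=48.7257 payoff=37.7243 vs cont=37.5606 → 37.7243 [stop]  node(6,1) S=58.2296 payoff=28.2204 vs cont=28.0567 → 28.2204 [stop]  node(6,2) S=69.5872 payoff=16.8628 vs cont=17.0969 → 17.0969 [wait]  node(6,3) S=83.1600 payoff=3.2900 vs cont=7.0358 → 7.0358 [wait]  node(6,4) S=99.3802 payoff=0.0000 vs cont=1.3821 → 1.3821 [wait]  node(6,5) S=118.7641 payoff=0.0000 vs cont=0.0000 → 0.0000 [wait]  node(6,6) S=141.9288 payoff=0.0000 vs cont=0.0000 → 0.0000 [wait]  ⇒ S*(6)=58.2296
t_5: node(5,0) S=53.2661 payoff=33.1839 vs cont=33.0202 → 33.1839 [stop]  node(5,1) S=63.6556 payoff=22.7944 vs cont=22.7449 → 22.7944 [stop]  node(5,2) S=76.0715 payoff=10.3785 vs cont=12.1603 → 12.1603 [wait]  node(5,3) S=90.9091 payoff=0.0000 vs cont=4.2666 → 4.2666 [wait]  node(5,4) S=108.6407 payoff=0.0000 vs cont=0.7058 → 0.7058 [wait]  node(5,5) S=129.8309 payoff=0.0000 vs cont=0.0000 → 0.0000 [wait]  ⇒ S*(5)=63.6556
t_4: node(4,0) S=58.2296 payoff=28.2204 vs cont=28.0567 → 28.2204 [stop]  node(4,1) S=69.5872 payoff=16.8628 vs cont=17.5677 → 17.5677 [wait]  node(4,2) S=83.1600 payoff=3.2900 vs cont=8.2895 → 8.2895 [wait]  node(4,3) S=99.3802 payoff=0.0000 vs cont=2.5228 → 2.5228 [wait]  node(4,4) S=118.7641 payoff=0.0000 vs cont=0.3604 → 0.3604 [wait]  ⇒ S*(4)=58.2296
t_3: node(3,0) S=63.6556 payoff=22.7944 vs cont=22.9743 → 22.9743 [wait]  node(3,1) S=76.0715 payoff=10.3785 vs cont=13.0118 → 13.0118 [wait]  node(3,2) S=90.9091 payoff=0.0000 vs cont=5.4628 → 5.4628 [wait]  node(3,3) S=108.6407 payoff=0.0000 vs cont=1.4640 → 1.4640 [wait]  ⇒ S*(3)=-
t_2: node(2,0) S=69.5872 payoff=16.8628 vs cont=18.0746 → 18.0746 [wait]  node(2,1) S=83.1600 payoff=3.2900 vs cont=9.3074 → 9.3074 [wait]  node(2,2) S=99.3802 payoff=0.0000 vs cont=3.5033 → 3.5033 [wait]  ⇒ S*(2)=-
t_1: node(1,0) S=76.0715 payoff=10.3785 vs cont=13.7668 → 13.7668 [wait]  node(1,1) S=90.9091 payoff=0.0000 vs cont=6.4606 → 6.4606 [wait]  ⇒ S*(1)=-
t_0: node(0,0) S=83.1600 payoff=3.2900 vs cont=10.1793 → 10.1793 [wait]  ⇒ S*(0)=-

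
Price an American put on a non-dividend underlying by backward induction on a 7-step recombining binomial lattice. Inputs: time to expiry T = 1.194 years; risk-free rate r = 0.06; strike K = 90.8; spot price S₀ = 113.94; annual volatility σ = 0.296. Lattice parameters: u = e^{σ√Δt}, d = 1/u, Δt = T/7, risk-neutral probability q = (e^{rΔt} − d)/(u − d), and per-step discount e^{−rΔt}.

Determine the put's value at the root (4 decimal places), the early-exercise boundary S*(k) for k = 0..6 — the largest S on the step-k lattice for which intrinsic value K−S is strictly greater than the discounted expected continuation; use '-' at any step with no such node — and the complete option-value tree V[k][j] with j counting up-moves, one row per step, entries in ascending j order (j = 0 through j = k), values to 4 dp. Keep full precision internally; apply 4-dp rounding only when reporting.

price = 3.3886
boundary = - - - - 69.8728 61.8324 69.8728
tree:
3.3886
5.5982 1.3460
9.0058 2.4557 0.3131
14.0167 4.4002 0.6476 0.0000
20.9272 7.6975 1.3391 0.0000 0.0000
28.9676 13.0188 2.7691 0.0000 0.0000 0.0000
36.0828 20.9272 5.7262 0.0000 0.0000 0.0000 0.0000
42.3792 28.9676 11.8413 0.0000 0.0000 0.0000 0.0000 0.0000

Δt=0.17057  u=1.13004  d=0.88493  q=0.51144  discount=0.98982
step 7 (expiry): payoffs max(K−S,0) = 42.3792 28.9676 11.8413 0.0000 0.0000 0.0000 0.0000 0.0000
step 6: (k=6,j=0): S=54.7172, (K−S)⁺=36.0828, hold=35.1582 ⇒ V=36.0828 exercise | (k=6,j=1): S=69.8728, (K−S)⁺=20.9272, hold=20.0027 ⇒ V=20.9272 exercise | (k=6,j=2): S=89.2262, (K−S)⁺=1.5738, hold=5.7262 ⇒ V=5.7262 continue | (k=6,j=3): S=113.9400, (K−S)⁺=0.0000, hold=0.0000 ⇒ V=0.0000 continue | (k=6,j=4): S=145.4991, (K−S)⁺=0.0000, hold=0.0000 ⇒ V=0.0000 continue | (k=6,j=5): S=185.7994, (K−S)⁺=0.0000, hold=0.0000 ⇒ V=0.0000 continue | (k=6,j=6): S=237.2620, (K−S)⁺=0.0000, hold=0.0000 ⇒ V=0.0000 continue  boundary S*=69.8728
step 5: (k=5,j=0): S=61.8324, (K−S)⁺=28.9676, hold=28.0431 ⇒ V=28.9676 exercise | (k=5,j=1): S=78.9587, (K−S)⁺=11.8413, hold=13.0188 ⇒ V=13.0188 continue | (k=5,j=2): S=100.8287, (K−S)⁺=0.0000, hold=2.7691 ⇒ V=2.7691 continue | (k=5,j=3): S=128.7562, (K−S)⁺=0.0000, hold=0.0000 ⇒ V=0.0000 continue | (k=5,j=4): S=164.4191, (K−S)⁺=0.0000, hold=0.0000 ⇒ V=0.0000 continue | (k=5,j=5): S=209.9599, (K−S)⁺=0.0000, hold=0.0000 ⇒ V=0.0000 continue  boundary S*=61.8324
step 4: (k=4,j=0): S=69.8728, (K−S)⁺=20.9272, hold=20.5988 ⇒ V=20.9272 exercise | (k=4,j=1): S=89.2262, (K−S)⁺=1.5738, hold=7.6975 ⇒ V=7.6975 continue | (k=4,j=2): S=113.9400, (K−S)⁺=0.0000, hold=1.3391 ⇒ V=1.3391 continue | (k=4,j=3): S=145.4991, (K−S)⁺=0.0000, hold=0.0000 ⇒ V=0.0000 continue | (k=4,j=4): S=185.7994, (K−S)⁺=0.0000, hold=0.0000 ⇒ V=0.0000 continue  boundary S*=69.8728
step 3: (k=3,j=0): S=78.9587, (K−S)⁺=11.8413, hold=14.0167 ⇒ V=14.0167 continue | (k=3,j=1): S=100.8287, (K−S)⁺=0.0000, hold=4.4002 ⇒ V=4.4002 continue | (k=3,j=2): S=128.7562, (K−S)⁺=0.0000, hold=0.6476 ⇒ V=0.6476 continue | (k=3,j=3): S=164.4191, (K−S)⁺=0.0000, hold=0.0000 ⇒ V=0.0000 continue  boundary S*=-
step 2: (k=2,j=0): S=89.2262, (K−S)⁺=1.5738, hold=9.0058 ⇒ V=9.0058 continue | (k=2,j=1): S=113.9400, (K−S)⁺=0.0000, hold=2.4557 ⇒ V=2.4557 continue | (k=2,j=2): S=145.4991, (K−S)⁺=0.0000, hold=0.3131 ⇒ V=0.3131 continue  boundary S*=-
step 1: (k=1,j=0): S=100.8287, (K−S)⁺=0.0000, hold=5.5982 ⇒ V=5.5982 continue | (k=1,j=1): S=128.7562, (K−S)⁺=0.0000, hold=1.3460 ⇒ V=1.3460 continue  boundary S*=-
step 0: (k=0,j=0): S=113.9400, (K−S)⁺=0.0000, hold=3.3886 ⇒ V=3.3886 continue  boundary S*=-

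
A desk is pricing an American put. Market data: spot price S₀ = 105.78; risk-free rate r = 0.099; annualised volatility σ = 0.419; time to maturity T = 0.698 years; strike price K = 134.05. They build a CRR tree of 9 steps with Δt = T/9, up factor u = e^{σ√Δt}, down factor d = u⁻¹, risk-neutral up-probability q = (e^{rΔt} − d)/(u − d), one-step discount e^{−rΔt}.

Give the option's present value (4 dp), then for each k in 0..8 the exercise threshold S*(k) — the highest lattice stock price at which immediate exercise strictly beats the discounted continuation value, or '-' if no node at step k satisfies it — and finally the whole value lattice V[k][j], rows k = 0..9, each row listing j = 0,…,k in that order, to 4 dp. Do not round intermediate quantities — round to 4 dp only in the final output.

price = 30.5779
boundary = - 94.1298 83.7628 94.1298 83.7628 94.1298 83.7628 94.1298 105.7800
tree:
30.5779
39.9202 21.8449
50.2872 30.0054 14.1420
59.5125 39.9202 20.6998 7.8999
67.7218 50.2872 29.3014 12.5450 3.4460
75.0269 59.5125 39.9202 19.2916 6.0926 0.8922
81.5274 67.7218 50.2872 28.4838 10.5336 1.8119 0.0000
87.3121 75.0269 59.5125 39.9202 17.6563 3.6799 0.0000 0.0000
92.4596 81.5274 67.7218 50.2872 28.2700 7.4735 0.0000 0.0000 0.0000
97.0402 87.3121 75.0269 59.5125 39.9202 15.1779 0.0000 0.0000 0.0000 0.0000

Δt=0.07756, u=1.12377, d=0.88986, q=0.50381, disc=e^(-rΔt)=0.99235
k=9 terminal: V=max(K-S,0) → 97.0402 87.3121 75.0269 59.5125 39.9202 15.1779 0.0000 0.0000 0.0000 0.0000
k=8: j=0 S=41.5904 intr=92.4596 cont=91.4343 V=92.4596[EX]; j=1 S=52.5226 intr=81.5274 cont=80.5022 V=81.5274[EX]; j=2 S=66.3282 intr=67.7218 cont=66.6965 V=67.7218[EX]; j=3 S=83.7628 intr=50.2872 cont=49.2619 V=50.2872[EX]; j=4 S=105.7800 intr=28.2700 cont=27.2447 V=28.2700[EX]; j=5 S=133.5845 intr=0.4655 cont=7.4735 V=7.4735[hold]; j=6 S=168.6975 intr=0.0000 cont=0.0000 V=0.0000[hold]; j=7 S=213.0401 intr=0.0000 cont=0.0000 V=0.0000[hold]; j=8 S=269.0381 intr=0.0000 cont=0.0000 V=0.0000[hold]  S*(8)=105.7800
k=7: j=0 S=46.7379 intr=87.3121 cont=86.2868 V=87.3121[EX]; j=1 S=59.0231 intr=75.0269 cont=74.0016 V=75.0269[EX]; j=2 S=74.5375 intr=59.5125 cont=58.4872 V=59.5125[EX]; j=3 S=94.1298 intr=39.9202 cont=38.8949 V=39.9202[EX]; j=4 S=118.8721 intr=15.1779 cont=17.6563 V=17.6563[hold]; j=5 S=150.1179 intr=0.0000 cont=3.6799 V=3.6799[hold]; j=6 S=189.5767 intr=0.0000 cont=0.0000 V=0.0000[hold]; j=7 S=239.4074 intr=0.0000 cont=0.0000 V=0.0000[hold]  S*(7)=94.1298
k=6: j=0 S=52.5226 intr=81.5274 cont=80.5022 V=81.5274[EX]; j=1 S=66.3282 intr=67.7218 cont=66.6965 V=67.7218[EX]; j=2 S=83.7628 intr=50.2872 cont=49.2619 V=50.2872[EX]; j=3 S=105.7800 intr=28.2700 cont=28.4838 V=28.4838[hold]; j=4 S=133.5845 intr=0.4655 cont=10.5336 V=10.5336[hold]; j=5 S=168.6975 intr=0.0000 cont=1.8119 V=1.8119[hold]; j=6 S=213.0401 intr=0.0000 cont=0.0000 V=0.0000[hold]  S*(6)=83.7628
k=5: j=0 S=59.0231 intr=75.0269 cont=74.0016 V=75.0269[EX]; j=1 S=74.5375 intr=59.5125 cont=58.4872 V=59.5125[EX]; j=2 S=94.1298 intr=39.9202 cont=39.0018 V=39.9202[EX]; j=3 S=118.8721 intr=15.1779 cont=19.2916 V=19.2916[hold]; j=4 S=150.1179 intr=0.0000 cont=6.0926 V=6.0926[hold]; j=5 S=189.5767 intr=0.0000 cont=0.8922 V=0.8922[hold]  S*(5)=94.1298
k=4: j=0 S=66.3282 intr=67.7218 cont=66.6965 V=67.7218[EX]; j=1 S=83.7628 intr=50.2872 cont=49.2619 V=50.2872[EX]; j=2 S=105.7800 intr=28.2700 cont=29.3014 V=29.3014[hold]; j=3 S=133.5845 intr=0.4655 cont=12.5450 V=12.5450[hold]; j=4 S=168.6975 intr=0.0000 cont=3.4460 V=3.4460[hold]  S*(4)=83.7628
k=3: j=0 S=74.5375 intr=59.5125 cont=58.4872 V=59.5125[EX]; j=1 S=94.1298 intr=39.9202 cont=39.4105 V=39.9202[EX]; j=2 S=118.8721 intr=15.1779 cont=20.6998 V=20.6998[hold]; j=3 S=150.1179 intr=0.0000 cont=7.8999 V=7.8999[hold]  S*(3)=94.1298
k=2: j=0 S=83.7628 intr=50.2872 cont=49.2619 V=50.2872[EX]; j=1 S=105.7800 intr=28.2700 cont=30.0054 V=30.0054[hold]; j=2 S=133.5845 intr=0.4655 cont=14.1420 V=14.1420[hold]  S*(2)=83.7628
k=1: j=0 S=94.1298 intr=39.9202 cont=39.7625 V=39.9202[EX]; j=1 S=118.8721 intr=15.1779 cont=21.8449 V=21.8449[hold]  S*(1)=94.1298
k=0: j=0 S=105.7800 intr=28.2700 cont=30.5779 V=30.5779[hold]  S*(0)=-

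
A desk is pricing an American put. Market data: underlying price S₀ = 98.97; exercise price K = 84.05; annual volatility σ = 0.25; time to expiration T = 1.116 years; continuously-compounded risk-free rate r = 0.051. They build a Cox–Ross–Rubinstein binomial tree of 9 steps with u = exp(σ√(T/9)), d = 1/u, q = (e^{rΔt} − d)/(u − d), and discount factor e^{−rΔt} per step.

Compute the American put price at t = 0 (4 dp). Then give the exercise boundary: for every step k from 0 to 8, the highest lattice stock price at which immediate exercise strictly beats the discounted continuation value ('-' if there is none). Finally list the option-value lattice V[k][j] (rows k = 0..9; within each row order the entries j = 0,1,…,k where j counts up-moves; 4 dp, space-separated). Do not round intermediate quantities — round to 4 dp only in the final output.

params: Δt=0.12400 u=1.09203 d=0.91573 q=0.51399 e^(-rΔt)=0.99370
t_9 payoffs: 39.2365 30.6090 20.3206 8.0514 0.0000 0.0000 0.0000 0.0000 0.0000 0.0000
t_8: node(8,0) S=48.9375 payoff=35.1125 vs cont=34.5826 → 35.1125 [stop]  node(8,1) S=58.3589 payoff=25.6911 vs cont=25.1612 → 25.6911 [stop]  node(8,2) S=69.5941 payoff=14.4559 vs cont=13.9260 → 14.4559 [stop]  node(8,3) S=82.9924 payoff=1.0576 vs cont=3.8884 → 3.8884 [wait]  node(8,4) S=98.9700 payoff=0.0000 vs cont=0.0000 → 0.0000 [wait]  node(8,5) S=118.0236 payoff=0.0000 vs cont=0.0000 → 0.0000 [wait]  node(8,6) S=140.7455 payoff=0.0000 vs cont=0.0000 → 0.0000 [wait]  node(8,7) S=167.8417 payoff=0.0000 vs cont=0.0000 → 0.0000 [wait]  node(8,8) S=200.1545 payoff=0.0000 vs cont=0.0000 → 0.0000 [wait]  ⇒ S*(8)=69.5941
t_7: node(7,0) S=53.4410 payoff=30.6090 vs cont=30.0791 → 30.6090 [stop]  node(7,1) S=63.7294 payoff=20.3206 vs cont=19.7907 → 20.3206 [stop]  node(7,2) S=75.9986 payoff=8.0514 vs cont=8.9674 → 8.9674 [wait]  node(7,3) S=90.6298 payoff=0.0000 vs cont=1.8779 → 1.8779 [wait]  node(7,4) S=108.0777 payoff=0.0000 vs cont=0.0000 → 0.0000 [wait]  node(7,5) S=128.8848 payoff=0.0000 vs cont=0.0000 → 0.0000 [wait]  node(7,6) S=153.6976 payoff=0.0000 vs cont=0.0000 → 0.0000 [wait]  node(7,7) S=183.2874 payoff=0.0000 vs cont=0.0000 → 0.0000 [wait]  ⇒ S*(7)=63.7294
t_6: node(6,0) S=58.3589 payoff=25.6911 vs cont=25.1612 → 25.6911 [stop]  node(6,1) S=69.5941 payoff=14.4559 vs cont=14.3938 → 14.4559 [stop]  node(6,2) S=82.9924 payoff=1.0576 vs cont=5.2899 → 5.2899 [wait]  node(6,3) S=98.9700 payoff=0.0000 vs cont=0.9069 → 0.9069 [wait]  node(6,4) S=118.0236 payoff=0.0000 vs cont=0.0000 → 0.0000 [wait]  node(6,5) S=140.7455 payoff=0.0000 vs cont=0.0000 → 0.0000 [wait]  node(6,6) S=167.8417 payoff=0.0000 vs cont=0.0000 → 0.0000 [wait]  ⇒ S*(6)=69.5941
t_5: node(5,0) S=63.7294 payoff=20.3206 vs cont=19.7907 → 20.3206 [stop]  node(5,1) S=75.9986 payoff=8.0514 vs cont=9.6832 → 9.6832 [wait]  node(5,2) S=90.6298 payoff=0.0000 vs cont=3.0179 → 3.0179 [wait]  node(5,3) S=108.0777 payoff=0.0000 vs cont=0.4380 → 0.4380 [wait]  node(5,4) S=128.8848 payoff=0.0000 vs cont=0.0000 → 0.0000 [wait]  node(5,5) S=153.6976 payoff=0.0000 vs cont=0.0000 → 0.0000 [wait]  ⇒ S*(5)=63.7294
t_4: node(4,0) S=69.5941 payoff=14.4559 vs cont=14.7594 → 14.7594 [wait]  node(4,1) S=82.9924 payoff=1.0576 vs cont=6.2179 → 6.2179 [wait]  node(4,2) S=98.9700 payoff=0.0000 vs cont=1.6812 → 1.6812 [wait]  node(4,3) S=118.0236 payoff=0.0000 vs cont=0.2115 → 0.2115 [wait]  node(4,4) S=140.7455 payoff=0.0000 vs cont=0.0000 → 0.0000 [wait]  ⇒ S*(4)=-
t_3: node(3,0) S=75.9986 payoff=8.0514 vs cont=10.3038 → 10.3038 [wait]  node(3,1) S=90.6298 payoff=0.0000 vs cont=3.8616 → 3.8616 [wait]  node(3,2) S=108.0777 payoff=0.0000 vs cont=0.9200 → 0.9200 [wait]  node(3,3) S=128.8848 payoff=0.0000 vs cont=0.1022 → 0.1022 [wait]  ⇒ S*(3)=-
t_2: node(2,0) S=82.9924 payoff=1.0576 vs cont=6.9485 → 6.9485 [wait]  node(2,1) S=98.9700 payoff=0.0000 vs cont=2.3348 → 2.3348 [wait]  node(2,2) S=118.0236 payoff=0.0000 vs cont=0.4965 → 0.4965 [wait]  ⇒ S*(2)=-
t_1: node(1,0) S=90.6298 payoff=0.0000 vs cont=4.5482 → 4.5482 [wait]  node(1,1) S=108.0777 payoff=0.0000 vs cont=1.3812 → 1.3812 [wait]  ⇒ S*(1)=-
t_0: node(0,0) S=98.9700 payoff=0.0000 vs cont=2.9020 → 2.9020 [wait]  ⇒ S*(0)=-

price = 2.9020
boundary = - - - - - 63.7294 69.5941 63.7294 69.5941
tree:
2.9020
4.5482 1.3812
6.9485 2.3348 0.4965
10.3038 3.8616 0.9200 0.1022
14.7594 6.2179 1.6812 0.2115 0.0000
20.3206 9.6832 3.0179 0.4380 0.0000 0.0000
25.6911 14.4559 5.2899 0.9069 0.0000 0.0000 0.0000
30.6090 20.3206 8.9674 1.8779 0.0000 0.0000 0.0000 0.0000
35.1125 25.6911 14.4559 3.8884 0.0000 0.0000 0.0000 0.0000 0.0000
39.2365 30.6090 20.3206 8.0514 0.0000 0.0000 0.0000 0.0000 0.0000 0.0000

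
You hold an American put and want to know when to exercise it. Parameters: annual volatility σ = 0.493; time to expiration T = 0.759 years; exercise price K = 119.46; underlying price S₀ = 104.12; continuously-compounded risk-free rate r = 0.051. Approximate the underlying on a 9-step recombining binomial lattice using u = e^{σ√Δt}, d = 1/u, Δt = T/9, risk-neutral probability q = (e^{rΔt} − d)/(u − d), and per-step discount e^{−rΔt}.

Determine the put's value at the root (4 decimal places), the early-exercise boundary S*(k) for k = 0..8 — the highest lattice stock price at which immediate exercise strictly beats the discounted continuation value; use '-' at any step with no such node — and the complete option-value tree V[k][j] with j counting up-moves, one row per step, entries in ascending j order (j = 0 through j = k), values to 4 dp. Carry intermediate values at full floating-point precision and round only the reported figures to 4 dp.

Δt=0.08433  u=1.15392  d=0.86661  q=0.47927  discount=0.99571
step 9 (expiry): payoffs max(K−S,0) = 90.7562 81.2397 68.5681 51.6954 29.2287 0.0000 0.0000 0.0000 0.0000 0.0000
step 8: (k=8,j=0): S=33.1220, (K−S)⁺=86.3380, hold=85.8253 ⇒ V=86.3380 exercise | (k=8,j=1): S=44.1033, (K−S)⁺=75.3567, hold=74.8440 ⇒ V=75.3567 exercise | (k=8,j=2): S=58.7253, (K−S)⁺=60.7347, hold=60.2220 ⇒ V=60.7347 exercise | (k=8,j=3): S=78.1952, (K−S)⁺=41.2648, hold=40.7522 ⇒ V=41.2648 exercise | (k=8,j=4): S=104.1200, (K−S)⁺=15.3400, hold=15.1549 ⇒ V=15.3400 exercise | (k=8,j=5): S=138.6400, (K−S)⁺=0.0000, hold=0.0000 ⇒ V=0.0000 continue | (k=8,j=6): S=184.6047, (K−S)⁺=0.0000, hold=0.0000 ⇒ V=0.0000 continue | (k=8,j=7): S=245.8086, (K−S)⁺=0.0000, hold=0.0000 ⇒ V=0.0000 continue | (k=8,j=8): S=327.3041, (K−S)⁺=0.0000, hold=0.0000 ⇒ V=0.0000 continue  boundary S*=104.1200
step 7: (k=7,j=0): S=38.2203, (K−S)⁺=81.2397, hold=80.7270 ⇒ V=81.2397 exercise | (k=7,j=1): S=50.8919, (K−S)⁺=68.5681, hold=68.0554 ⇒ V=68.5681 exercise | (k=7,j=2): S=67.7646, (K−S)⁺=51.6954, hold=51.1827 ⇒ V=51.6954 exercise | (k=7,j=3): S=90.2313, (K−S)⁺=29.2287, hold=28.7161 ⇒ V=29.2287 exercise | (k=7,j=4): S=120.1466, (K−S)⁺=0.0000, hold=7.9537 ⇒ V=7.9537 continue | (k=7,j=5): S=159.9800, (K−S)⁺=0.0000, hold=0.0000 ⇒ V=0.0000 continue | (k=7,j=6): S=213.0198, (K−S)⁺=0.0000, hold=0.0000 ⇒ V=0.0000 continue | (k=7,j=7): S=283.6444, (K−S)⁺=0.0000, hold=0.0000 ⇒ V=0.0000 continue  boundary S*=90.2313
step 6: (k=6,j=0): S=44.1033, (K−S)⁺=75.3567, hold=74.8440 ⇒ V=75.3567 exercise | (k=6,j=1): S=58.7253, (K−S)⁺=60.7347, hold=60.2220 ⇒ V=60.7347 exercise | (k=6,j=2): S=78.1952, (K−S)⁺=41.2648, hold=40.7522 ⇒ V=41.2648 exercise | (k=6,j=3): S=104.1200, (K−S)⁺=15.3400, hold=18.9506 ⇒ V=18.9506 continue | (k=6,j=4): S=138.6400, (K−S)⁺=0.0000, hold=4.1240 ⇒ V=4.1240 continue | (k=6,j=5): S=184.6047, (K−S)⁺=0.0000, hold=0.0000 ⇒ V=0.0000 continue | (k=6,j=6): S=245.8086, (K−S)⁺=0.0000, hold=0.0000 ⇒ V=0.0000 continue  boundary S*=78.1952
step 5: (k=5,j=0): S=50.8919, (K−S)⁺=68.5681, hold=68.0554 ⇒ V=68.5681 exercise | (k=5,j=1): S=67.7646, (K−S)⁺=51.6954, hold=51.1827 ⇒ V=51.6954 exercise | (k=5,j=2): S=90.2313, (K−S)⁺=29.2287, hold=30.4391 ⇒ V=30.4391 continue | (k=5,j=3): S=120.1466, (K−S)⁺=0.0000, hold=11.7938 ⇒ V=11.7938 continue | (k=5,j=4): S=159.9800, (K−S)⁺=0.0000, hold=2.1382 ⇒ V=2.1382 continue | (k=5,j=5): S=213.0198, (K−S)⁺=0.0000, hold=0.0000 ⇒ V=0.0000 continue  boundary S*=67.7646
step 4: (k=4,j=0): S=58.7253, (K−S)⁺=60.7347, hold=60.2220 ⇒ V=60.7347 exercise | (k=4,j=1): S=78.1952, (K−S)⁺=41.2648, hold=41.3297 ⇒ V=41.3297 continue | (k=4,j=2): S=104.1200, (K−S)⁺=15.3400, hold=21.4106 ⇒ V=21.4106 continue | (k=4,j=3): S=138.6400, (K−S)⁺=0.0000, hold=7.1354 ⇒ V=7.1354 continue | (k=4,j=4): S=184.6047, (K−S)⁺=0.0000, hold=1.1087 ⇒ V=1.1087 continue  boundary S*=58.7253
step 3: (k=3,j=0): S=67.7646, (K−S)⁺=51.6954, hold=51.2137 ⇒ V=51.6954 exercise | (k=3,j=1): S=90.2313, (K−S)⁺=29.2287, hold=31.6467 ⇒ V=31.6467 continue | (k=3,j=2): S=120.1466, (K−S)⁺=0.0000, hold=14.5064 ⇒ V=14.5064 continue | (k=3,j=3): S=159.9800, (K−S)⁺=0.0000, hold=4.2287 ⇒ V=4.2287 continue  boundary S*=67.7646
step 2: (k=2,j=0): S=78.1952, (K−S)⁺=41.2648, hold=41.9060 ⇒ V=41.9060 continue | (k=2,j=1): S=104.1200, (K−S)⁺=15.3400, hold=23.3313 ⇒ V=23.3313 continue | (k=2,j=2): S=138.6400, (K−S)⁺=0.0000, hold=9.5395 ⇒ V=9.5395 continue  boundary S*=-
step 1: (k=1,j=0): S=90.2313, (K−S)⁺=29.2287, hold=32.8620 ⇒ V=32.8620 continue | (k=1,j=1): S=120.1466, (K−S)⁺=0.0000, hold=16.6495 ⇒ V=16.6495 continue  boundary S*=-
step 0: (k=0,j=0): S=104.1200, (K−S)⁺=15.3400, hold=24.9842 ⇒ V=24.9842 continue  boundary S*=-

price = 24.9842
boundary = - - - 67.7646 58.7253 67.7646 78.1952 90.2313 104.1200
tree:
24.9842
32.8620 16.6495
41.9060 23.3313 9.5395
51.6954 31.6467 14.5064 4.2287
60.7347 41.3297 21.4106 7.1354 1.1087
68.5681 51.6954 30.4391 11.7938 2.1382 0.0000
75.3567 60.7347 41.2648 18.9506 4.1240 0.0000 0.0000
81.2397 68.5681 51.6954 29.2287 7.9537 0.0000 0.0000 0.0000
86.3380 75.3567 60.7347 41.2648 15.3400 0.0000 0.0000 0.0000 0.0000
90.7562 81.2397 68.5681 51.6954 29.2287 0.0000 0.0000 0.0000 0.0000 0.0000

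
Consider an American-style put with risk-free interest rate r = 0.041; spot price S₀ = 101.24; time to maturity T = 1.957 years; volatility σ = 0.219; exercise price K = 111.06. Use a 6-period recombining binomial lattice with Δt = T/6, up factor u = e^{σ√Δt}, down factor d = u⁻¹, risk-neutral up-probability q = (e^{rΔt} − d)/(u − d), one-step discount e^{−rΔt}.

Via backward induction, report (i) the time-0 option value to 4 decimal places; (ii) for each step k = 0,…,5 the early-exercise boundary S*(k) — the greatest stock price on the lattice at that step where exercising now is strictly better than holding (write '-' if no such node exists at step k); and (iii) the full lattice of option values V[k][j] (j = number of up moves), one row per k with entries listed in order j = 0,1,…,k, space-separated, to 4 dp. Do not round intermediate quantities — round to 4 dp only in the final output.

price = 14.9252
boundary = - - 78.8343 89.3375 78.8343 89.3375
tree:
14.9252
22.3408 8.5315
32.2257 13.8810 3.8616
41.4941 21.7225 7.0712 1.0274
49.6728 32.2257 12.6212 2.1804 0.0000
56.8899 41.4941 21.7225 4.6272 0.0000 0.0000
63.2586 49.6728 32.2257 9.8200 0.0000 0.0000 0.0000

params: Δt=0.32617 u=1.13323 d=0.88243 q=0.52245 e^(-rΔt)=0.98672
t_6 payoffs: 63.2586 49.6728 32.2257 9.8200 0.0000 0.0000 0.0000
t_5: node(5,0) S=54.1701 payoff=56.8899 vs cont=55.4146 → 56.8899 [stop]  node(5,1) S=69.5659 payoff=41.4941 vs cont=40.0188 → 41.4941 [stop]  node(5,2) S=89.3375 payoff=21.7225 vs cont=20.2472 → 21.7225 [stop]  node(5,3) S=114.7283 payoff=0.0000 vs cont=4.6272 → 4.6272 [wait]  node(5,4) S=147.3356 payoff=0.0000 vs cont=0.0000 → 0.0000 [wait]  node(5,5) S=189.2104 payoff=0.0000 vs cont=0.0000 → 0.0000 [wait]  ⇒ S*(5)=89.3375
t_4: node(4,0) S=61.3872 payoff=49.6728 vs cont=48.1975 → 49.6728 [stop]  node(4,1) S=78.8343 payoff=32.2257 vs cont=30.7504 → 32.2257 [stop]  node(4,2) S=101.2400 payoff=9.8200 vs cont=12.6212 → 12.6212 [wait]  node(4,3) S=130.0137 payoff=0.0000 vs cont=2.1804 → 2.1804 [wait]  node(4,4) S=166.9654 payoff=0.0000 vs cont=0.0000 → 0.0000 [wait]  ⇒ S*(4)=78.8343
t_3: node(3,0) S=69.5659 payoff=41.4941 vs cont=40.0188 → 41.4941 [stop]  node(3,1) S=89.3375 payoff=21.7225 vs cont=21.6913 → 21.7225 [stop]  node(3,2) S=114.7283 payoff=0.0000 vs cont=7.0712 → 7.0712 [wait]  node(3,3) S=147.3356 payoff=0.0000 vs cont=1.0274 → 1.0274 [wait]  ⇒ S*(3)=89.3375
t_2: node(2,0) S=78.8343 payoff=32.2257 vs cont=30.7504 → 32.2257 [stop]  node(2,1) S=101.2400 payoff=9.8200 vs cont=13.8810 → 13.8810 [wait]  node(2,2) S=130.0137 payoff=0.0000 vs cont=3.8616 → 3.8616 [wait]  ⇒ S*(2)=78.8343
t_1: node(1,0) S=89.3375 payoff=21.7225 vs cont=22.3408 → 22.3408 [wait]  node(1,1) S=114.7283 payoff=0.0000 vs cont=8.5315 → 8.5315 [wait]  ⇒ S*(1)=-
t_0: node(0,0) S=101.2400 payoff=9.8200 vs cont=14.9252 → 14.9252 [wait]  ⇒ S*(0)=-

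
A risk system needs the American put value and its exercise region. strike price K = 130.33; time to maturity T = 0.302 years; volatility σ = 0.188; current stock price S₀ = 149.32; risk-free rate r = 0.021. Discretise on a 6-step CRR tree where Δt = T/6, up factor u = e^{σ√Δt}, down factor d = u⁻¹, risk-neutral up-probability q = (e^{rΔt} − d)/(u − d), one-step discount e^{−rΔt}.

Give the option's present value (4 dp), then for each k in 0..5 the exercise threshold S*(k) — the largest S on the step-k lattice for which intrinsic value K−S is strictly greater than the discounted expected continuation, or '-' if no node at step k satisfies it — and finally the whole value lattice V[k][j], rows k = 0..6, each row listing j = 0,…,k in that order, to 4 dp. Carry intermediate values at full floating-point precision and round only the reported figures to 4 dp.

price = 0.6067
boundary = - - - - - 120.9288
tree:
0.6067
1.0908 0.1277
1.9339 0.2567 0.0000
3.3671 0.5161 0.0000 0.0000
5.7226 1.0374 0.0000 0.0000 0.0000
9.4012 2.0852 0.0000 0.0000 0.0000 0.0000
14.3957 4.1916 0.0000 0.0000 0.0000 0.0000 0.0000

params: Δt=0.05033 u=1.04308 d=0.95870 q=0.50199 e^(-rΔt)=0.99894
t_6 payoffs: 14.3957 4.1916 0.0000 0.0000 0.0000 0.0000 0.0000
t_5: node(5,0) S=120.9288 payoff=9.4012 vs cont=9.2635 → 9.4012 [stop]  node(5,1) S=131.5725 payoff=0.0000 vs cont=2.0852 → 2.0852 [wait]  node(5,2) S=143.1530 payoff=0.0000 vs cont=0.0000 → 0.0000 [wait]  node(5,3) S=155.7527 payoff=0.0000 vs cont=0.0000 → 0.0000 [wait]  node(5,4) S=169.4615 payoff=0.0000 vs cont=0.0000 → 0.0000 [wait]  node(5,5) S=184.3768 payoff=0.0000 vs cont=0.0000 → 0.0000 [wait]  ⇒ S*(5)=120.9288
t_4: node(4,0) S=126.1384 payoff=4.1916 vs cont=5.7226 → 5.7226 [wait]  node(4,1) S=137.2406 payoff=0.0000 vs cont=1.0374 → 1.0374 [wait]  node(4,2) S=149.3200 payoff=0.0000 vs cont=0.0000 → 0.0000 [wait]  node(4,3) S=162.4626 payoff=0.0000 vs cont=0.0000 → 0.0000 [wait]  node(4,4) S=176.7619 payoff=0.0000 vs cont=0.0000 → 0.0000 [wait]  ⇒ S*(4)=-
t_3: node(3,0) S=131.5725 payoff=0.0000 vs cont=3.3671 → 3.3671 [wait]  node(3,1) S=143.1530 payoff=0.0000 vs cont=0.5161 → 0.5161 [wait]  node(3,2) S=155.7527 payoff=0.0000 vs cont=0.0000 → 0.0000 [wait]  node(3,3) S=169.4615 payoff=0.0000 vs cont=0.0000 → 0.0000 [wait]  ⇒ S*(3)=-
t_2: node(2,0) S=137.2406 payoff=0.0000 vs cont=1.9339 → 1.9339 [wait]  node(2,1) S=149.3200 payoff=0.0000 vs cont=0.2567 → 0.2567 [wait]  node(2,2) S=162.4626 payoff=0.0000 vs cont=0.0000 → 0.0000 [wait]  ⇒ S*(2)=-
t_1: node(1,0) S=143.1530 payoff=0.0000 vs cont=1.0908 → 1.0908 [wait]  node(1,1) S=155.7527 payoff=0.0000 vs cont=0.1277 → 0.1277 [wait]  ⇒ S*(1)=-
t_0: node(0,0) S=149.3200 payoff=0.0000 vs cont=0.6067 → 0.6067 [wait]  ⇒ S*(0)=-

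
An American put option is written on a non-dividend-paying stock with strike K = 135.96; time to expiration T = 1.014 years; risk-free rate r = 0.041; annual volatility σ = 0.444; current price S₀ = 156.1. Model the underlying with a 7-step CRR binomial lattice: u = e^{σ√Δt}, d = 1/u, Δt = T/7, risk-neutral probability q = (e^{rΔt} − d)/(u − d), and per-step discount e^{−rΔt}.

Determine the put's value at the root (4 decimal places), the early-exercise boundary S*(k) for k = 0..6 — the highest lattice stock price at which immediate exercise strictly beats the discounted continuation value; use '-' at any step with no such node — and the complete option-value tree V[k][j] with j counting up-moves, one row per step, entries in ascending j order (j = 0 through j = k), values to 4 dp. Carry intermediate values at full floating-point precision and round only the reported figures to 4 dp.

Δt=0.14486, u=1.18410, d=0.84452, q=0.47540, disc=e^(-rΔt)=0.99408
k=7 terminal: V=max(K-S,0) → 88.1331 68.9017 41.9373 4.1304 0.0000 0.0000 0.0000 0.0000
k=6: j=0 S=56.6321 intr=79.3279 cont=78.5228 V=79.3279[EX]; j=1 S=79.4041 intr=56.5559 cont=55.7509 V=56.5559[EX]; j=2 S=111.3327 intr=24.6273 cont=23.8222 V=24.6273[EX]; j=3 S=156.1000 intr=0.0000 cont=2.1540 V=2.1540[hold]; j=4 S=218.8684 intr=0.0000 cont=0.0000 V=0.0000[hold]; j=5 S=306.8762 intr=0.0000 cont=0.0000 V=0.0000[hold]; j=6 S=430.2722 intr=0.0000 cont=0.0000 V=0.0000[hold]  S*(6)=111.3327
k=5: j=0 S=67.0583 intr=68.9017 cont=68.0966 V=68.9017[EX]; j=1 S=94.0227 intr=41.9373 cont=41.1322 V=41.9373[EX]; j=2 S=131.8296 intr=4.1304 cont=13.8610 V=13.8610[hold]; j=3 S=184.8387 intr=0.0000 cont=1.1233 V=1.1233[hold]; j=4 S=259.1630 intr=0.0000 cont=0.0000 V=0.0000[hold]; j=5 S=363.3735 intr=0.0000 cont=0.0000 V=0.0000[hold]  S*(5)=94.0227
k=4: j=0 S=79.4041 intr=56.5559 cont=55.7509 V=56.5559[EX]; j=1 S=111.3327 intr=24.6273 cont=28.4207 V=28.4207[hold]; j=2 S=156.1000 intr=0.0000 cont=7.7594 V=7.7594[hold]; j=3 S=218.8684 intr=0.0000 cont=0.5858 V=0.5858[hold]; j=4 S=306.8762 intr=0.0000 cont=0.0000 V=0.0000[hold]  S*(4)=79.4041
k=3: j=0 S=94.0227 intr=41.9373 cont=42.9249 V=42.9249[hold]; j=1 S=131.8296 intr=4.1304 cont=18.4883 V=18.4883[hold]; j=2 S=184.8387 intr=0.0000 cont=4.3233 V=4.3233[hold]; j=3 S=259.1630 intr=0.0000 cont=0.3055 V=0.3055[hold]  S*(3)=-
k=2: j=0 S=111.3327 intr=24.6273 cont=31.1225 V=31.1225[hold]; j=1 S=156.1000 intr=0.0000 cont=11.6847 V=11.6847[hold]; j=2 S=218.8684 intr=0.0000 cont=2.3990 V=2.3990[hold]  S*(2)=-
k=1: j=0 S=131.8296 intr=4.1304 cont=21.7523 V=21.7523[hold]; j=1 S=184.8387 intr=0.0000 cont=7.2273 V=7.2273[hold]  S*(1)=-
k=0: j=0 S=156.1000 intr=0.0000 cont=14.7592 V=14.7592[hold]  S*(0)=-

price = 14.7592
boundary = - - - - 79.4041 94.0227 111.3327
tree:
14.7592
21.7523 7.2273
31.1225 11.6847 2.3990
42.9249 18.4883 4.3233 0.3055
56.5559 28.4207 7.7594 0.5858 0.0000
68.9017 41.9373 13.8610 1.1233 0.0000 0.0000
79.3279 56.5559 24.6273 2.1540 0.0000 0.0000 0.0000
88.1331 68.9017 41.9373 4.1304 0.0000 0.0000 0.0000 0.0000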